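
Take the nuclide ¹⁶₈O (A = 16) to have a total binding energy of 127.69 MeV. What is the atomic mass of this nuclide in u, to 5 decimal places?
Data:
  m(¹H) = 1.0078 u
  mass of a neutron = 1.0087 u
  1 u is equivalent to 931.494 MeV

15.99492 u

Mass defect = 127.69 MeV / (931.494 MeV/u) = 0.1370809 u
Constituent mass = 8(1.0078) + 8(1.0087) = 16.1320 u
Atomic mass = 16.1320 − 0.1370809 = 15.9949191 u ≈ 15.99492 u (to 5 decimal places)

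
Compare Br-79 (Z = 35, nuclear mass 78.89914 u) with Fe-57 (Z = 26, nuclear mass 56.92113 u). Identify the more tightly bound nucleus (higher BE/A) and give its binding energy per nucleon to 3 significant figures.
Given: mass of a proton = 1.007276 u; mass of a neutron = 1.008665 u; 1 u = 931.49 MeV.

Fe-57; 8.77 MeV/nucleon

Br-79: Σm = 35(1.007276) + 44(1.008665) = 79.635920 u; Δm = 0.736780 u; E_B = 686.30 MeV; E_B/A = 8.687 MeV
Fe-57: Σm = 26(1.007276) + 31(1.008665) = 57.457791 u; Δm = 0.536661 u; E_B = 499.89 MeV; E_B/A = 8.770 MeV
Fe-57 has the higher binding energy per nucleon, so it is the more tightly bound nucleus.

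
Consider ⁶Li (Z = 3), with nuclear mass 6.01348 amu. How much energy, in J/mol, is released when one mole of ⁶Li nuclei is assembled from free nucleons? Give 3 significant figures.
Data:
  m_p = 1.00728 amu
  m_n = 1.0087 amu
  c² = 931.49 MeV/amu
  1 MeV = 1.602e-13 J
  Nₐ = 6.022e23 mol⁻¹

Σm = 3·m_p + 3·m_n = 3.02184 + 3.0261 = 6.04794 amu
Δm = 6.04794 − 6.01348 = 0.03446 amu
Converting to energy: 0.03446 amu × 931.49 MeV/amu = 32.0991 MeV
Per nucleus in joules: 32.0991 MeV × 1.602e-13 J/MeV = 5.1423e-12 J
Per mole: 5.1423e-12 J × 6.022e23 mol⁻¹ = 3.0967e+12 J/mol

3.10e+12 J/mol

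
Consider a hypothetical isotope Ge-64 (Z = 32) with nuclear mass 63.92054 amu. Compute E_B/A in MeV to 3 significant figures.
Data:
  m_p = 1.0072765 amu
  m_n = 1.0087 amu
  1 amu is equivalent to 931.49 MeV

Total constituent mass: 32 × 1.0072765 + 32 × 1.0087 = 64.5112480 amu
Δm = 64.5112480 − 63.92054 = 0.5907080 amu
Converting to energy: 0.5907080 amu × 931.49 MeV/amu = 550.239 MeV
BE/A = 550.239 MeV / 64 = 8.597 MeV/nucleon

8.60 MeV/nucleon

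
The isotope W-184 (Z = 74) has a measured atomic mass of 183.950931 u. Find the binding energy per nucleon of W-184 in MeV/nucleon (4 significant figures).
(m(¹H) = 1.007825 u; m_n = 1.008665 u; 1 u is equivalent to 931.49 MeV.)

8.005 MeV/nucleon

Total constituent mass: 74 × 1.007825 + 110 × 1.008665 = 185.532200 u
Δm = 185.532200 − 183.950931 = 1.581269 u
Converting to energy: 1.581269 u × 931.49 MeV/u = 1472.94 MeV
BE/A = 1472.94 MeV / 184 = 8.005 MeV/nucleon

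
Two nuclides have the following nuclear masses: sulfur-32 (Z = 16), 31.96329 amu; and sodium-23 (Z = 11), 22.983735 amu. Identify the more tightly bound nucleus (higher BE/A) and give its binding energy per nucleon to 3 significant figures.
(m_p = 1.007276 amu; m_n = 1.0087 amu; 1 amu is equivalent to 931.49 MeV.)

sulfur-32: Σm = 16(1.007276) + 16(1.0087) = 32.255616 amu; Δm = 0.292326 amu; E_B = 272.30 MeV; E_B/A = 8.509 MeV
sodium-23: Σm = 11(1.007276) + 12(1.0087) = 23.184436 amu; Δm = 0.200701 amu; E_B = 186.95 MeV; E_B/A = 8.128 MeV
sulfur-32 has the higher binding energy per nucleon, so it is the more tightly bound nucleus.

sulfur-32; 8.51 MeV/nucleon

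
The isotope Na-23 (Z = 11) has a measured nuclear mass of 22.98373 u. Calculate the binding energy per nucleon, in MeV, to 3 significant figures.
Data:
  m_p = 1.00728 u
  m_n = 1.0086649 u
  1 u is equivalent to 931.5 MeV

Mass of separated nucleons = 11(1.00728) + 12(1.0086649) = 11.08008 + 12.1039788 = 23.1840588 u
The mass defect is 23.1840588 − 22.98373 = 0.2003288 u.
Binding energy = Δm·c² = 0.2003288 × 931.5 MeV/u = 186.606 MeV
Dividing by A = 23 gives 8.113 MeV per nucleon.

8.11 MeV/nucleon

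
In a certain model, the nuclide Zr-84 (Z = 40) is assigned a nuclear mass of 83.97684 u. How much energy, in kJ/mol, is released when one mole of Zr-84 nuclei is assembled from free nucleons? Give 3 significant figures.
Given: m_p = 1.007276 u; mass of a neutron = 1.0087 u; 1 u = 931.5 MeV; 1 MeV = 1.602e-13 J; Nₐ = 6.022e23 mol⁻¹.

6.26e+10 kJ/mol

The nucleus contains 40 protons and 84 − 40 = 44 neutrons.
Mass of separated nucleons = 40(1.007276) + 44(1.0087) = 40.291040 + 44.3828 = 84.673840 u
Δm = 84.673840 − 83.97684 = 0.697000 u
E_B = 0.697000 × 931.5 = 649.256 MeV
Per nucleus in joules: 649.256 MeV × 1.602e-13 J/MeV = 1.0401e-10 J
Per mole: 1.0401e-10 J × 6.022e23 mol⁻¹ = 6.2635e+13 J/mol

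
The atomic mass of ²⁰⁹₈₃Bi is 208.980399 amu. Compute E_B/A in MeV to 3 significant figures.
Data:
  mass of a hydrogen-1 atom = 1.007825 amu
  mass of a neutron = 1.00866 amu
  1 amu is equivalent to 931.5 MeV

The nucleus contains 83 protons and 209 − 83 = 126 neutrons.
Mass of separated nucleons = 83(1.007825) + 126(1.00866) = 83.649475 + 127.09116 = 210.740635 amu
Δm = 210.740635 − 208.980399 = 1.760236 amu
E_B = 1.760236 × 931.5 = 1639.66 MeV
Per nucleon: 1639.66 / 209 = 7.845 MeV

7.85 MeV/nucleon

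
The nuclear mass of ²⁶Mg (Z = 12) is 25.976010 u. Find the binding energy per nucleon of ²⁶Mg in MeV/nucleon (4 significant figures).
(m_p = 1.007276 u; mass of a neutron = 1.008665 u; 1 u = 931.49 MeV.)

8.334 MeV/nucleon

Mass of separated nucleons = 12(1.007276) + 14(1.008665) = 12.087312 + 14.121310 = 26.208622 u
Mass defect Δm = 26.208622 − 25.976010 = 0.232612 u
E_B = 0.232612 × 931.49 = 216.676 MeV
BE/A = 216.676 MeV / 26 = 8.334 MeV/nucleon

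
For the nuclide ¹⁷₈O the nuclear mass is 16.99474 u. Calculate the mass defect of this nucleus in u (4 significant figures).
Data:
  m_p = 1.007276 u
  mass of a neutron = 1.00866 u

0.1414 u

Σm = 8·m_p + 9·m_n = 8.058208 + 9.07794 = 17.136148 u
Δm = 17.136148 − 16.99474 = 0.141408 u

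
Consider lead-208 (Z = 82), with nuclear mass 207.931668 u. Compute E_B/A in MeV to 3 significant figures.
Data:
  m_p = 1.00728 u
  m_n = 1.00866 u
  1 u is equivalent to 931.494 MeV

7.87 MeV/nucleon

Z = 82, so N = A − Z = 208 − 82 = 126.
Total constituent mass: 82 × 1.00728 + 126 × 1.00866 = 209.68812 u
Mass defect Δm = 209.68812 − 207.931668 = 1.756452 u
Converting to energy: 1.756452 u × 931.494 MeV/u = 1636.12 MeV
BE/A = 1636.12 MeV / 208 = 7.866 MeV/nucleon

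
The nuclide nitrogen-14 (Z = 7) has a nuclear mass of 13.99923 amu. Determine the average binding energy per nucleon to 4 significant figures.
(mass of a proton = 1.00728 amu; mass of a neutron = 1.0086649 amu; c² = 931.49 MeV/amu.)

Z = 7, so N = A − Z = 14 − 7 = 7.
Mass of separated nucleons = 7(1.00728) + 7(1.0086649) = 7.05096 + 7.0606543 = 14.1116143 amu
The mass defect is 14.1116143 − 13.99923 = 0.1123843 amu.
E_B = 0.1123843 × 931.49 = 104.6849 MeV
BE/A = 104.6849 MeV / 14 = 7.477 MeV/nucleon

7.477 MeV/nucleon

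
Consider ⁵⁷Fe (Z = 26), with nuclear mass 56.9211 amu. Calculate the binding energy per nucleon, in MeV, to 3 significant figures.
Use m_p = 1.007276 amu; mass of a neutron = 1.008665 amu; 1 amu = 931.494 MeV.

8.77 MeV/nucleon

Z = 26, so N = A − Z = 57 − 26 = 31.
Total constituent mass: 26 × 1.007276 + 31 × 1.008665 = 57.457791 amu
The mass defect is 57.457791 − 56.9211 = 0.536691 amu.
Binding energy = Δm·c² = 0.536691 × 931.494 MeV/amu = 499.924 MeV
BE/A = 499.924 MeV / 57 = 8.771 MeV/nucleon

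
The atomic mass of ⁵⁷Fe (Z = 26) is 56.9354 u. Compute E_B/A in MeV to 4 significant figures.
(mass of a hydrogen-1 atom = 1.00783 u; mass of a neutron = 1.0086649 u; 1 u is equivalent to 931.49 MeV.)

Σm = 26·m(¹H) + 31·m_n = 26.20358 + 31.2686119 = 57.4721919 u
Mass defect Δm = 57.4721919 − 56.9354 = 0.5367919 u
E_B = 0.5367919 × 931.49 = 500.016 MeV
BE/A = 500.016 MeV / 57 = 8.772 MeV/nucleon

8.772 MeV/nucleon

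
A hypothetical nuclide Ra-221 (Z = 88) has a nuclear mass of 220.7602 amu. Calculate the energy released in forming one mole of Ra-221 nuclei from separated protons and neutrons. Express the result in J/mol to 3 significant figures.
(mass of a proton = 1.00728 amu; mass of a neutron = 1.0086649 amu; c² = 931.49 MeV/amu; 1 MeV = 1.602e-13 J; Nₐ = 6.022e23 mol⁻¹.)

With 88 protons and 133 neutrons (A = 221):
Total constituent mass: 88 × 1.00728 + 133 × 1.0086649 = 222.7930717 amu
Mass defect Δm = 222.7930717 − 220.7602 = 2.0328717 amu
Binding energy = Δm·c² = 2.0328717 × 931.49 MeV/amu = 1893.60 MeV
Per nucleus in joules: 1893.60 MeV × 1.602e-13 J/MeV = 3.0335e-10 J
Per mole: 3.0335e-10 J × 6.022e23 mol⁻¹ = 1.8268e+14 J/mol

1.83e+14 J/mol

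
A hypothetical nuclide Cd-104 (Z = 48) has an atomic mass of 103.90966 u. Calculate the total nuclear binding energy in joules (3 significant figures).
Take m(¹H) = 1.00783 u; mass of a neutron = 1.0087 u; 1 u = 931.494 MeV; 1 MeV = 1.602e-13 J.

1.42e-10 J

Σm = 48·m(¹H) + 56·m_n = 48.37584 + 56.4872 = 104.86304 u
Mass defect Δm = 104.86304 − 103.90966 = 0.95338 u
Converting to energy: 0.95338 u × 931.494 MeV/u = 888.068 MeV
In joules: 888.068 MeV × 1.602e-13 J/MeV = 1.4227e-10 J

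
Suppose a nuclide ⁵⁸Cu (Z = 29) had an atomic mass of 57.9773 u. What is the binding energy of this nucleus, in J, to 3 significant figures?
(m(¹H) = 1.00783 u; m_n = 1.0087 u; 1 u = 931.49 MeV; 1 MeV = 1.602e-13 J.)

7.49e-11 J

With 29 protons and 29 neutrons (A = 58):
Σm = 29·m(¹H) + 29·m_n = 29.22707 + 29.2523 = 58.47937 u
The mass defect is 58.47937 − 57.9773 = 0.50207 u.
E_B = 0.50207 × 931.49 = 467.673 MeV
In joules: 467.673 MeV × 1.602e-13 J/MeV = 7.4921e-11 J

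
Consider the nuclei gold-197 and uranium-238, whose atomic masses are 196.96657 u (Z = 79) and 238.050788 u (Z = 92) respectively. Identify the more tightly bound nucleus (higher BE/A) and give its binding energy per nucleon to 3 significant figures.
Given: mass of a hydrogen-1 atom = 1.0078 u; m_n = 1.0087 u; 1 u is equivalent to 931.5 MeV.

gold-197; 7.93 MeV/nucleon

gold-197: Σm = 79(1.0078) + 118(1.0087) = 198.6428 u; Δm = 1.67623 u; E_B = 1561.4 MeV; E_B/A = 7.926 MeV
uranium-238: Σm = 92(1.0078) + 146(1.0087) = 239.9878 u; Δm = 1.937012 u; E_B = 1804.3 MeV; E_B/A = 7.581 MeV
gold-197 has the higher binding energy per nucleon, so it is the more tightly bound nucleus.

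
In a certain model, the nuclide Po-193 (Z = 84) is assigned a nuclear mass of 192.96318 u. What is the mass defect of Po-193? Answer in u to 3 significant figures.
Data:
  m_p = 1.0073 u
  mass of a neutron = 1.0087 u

1.60 u

Σm = 84·m_p + 109·m_n = 84.6132 + 109.9483 = 194.5615 u
Δm = 194.5615 − 192.96318 = 1.59832 u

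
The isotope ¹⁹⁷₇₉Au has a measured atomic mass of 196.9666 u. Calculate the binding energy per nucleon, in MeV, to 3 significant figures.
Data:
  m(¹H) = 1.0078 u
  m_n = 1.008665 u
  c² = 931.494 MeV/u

7.91 MeV/nucleon

The nucleus contains 79 protons and 197 − 79 = 118 neutrons.
Σm = 79·m(¹H) + 118·m_n = 79.6162 + 119.022470 = 198.638670 u
Mass defect Δm = 198.638670 − 196.9666 = 1.672070 u
Binding energy = Δm·c² = 1.672070 × 931.494 MeV/u = 1557.52 MeV
Per nucleon: 1557.52 / 197 = 7.906 MeV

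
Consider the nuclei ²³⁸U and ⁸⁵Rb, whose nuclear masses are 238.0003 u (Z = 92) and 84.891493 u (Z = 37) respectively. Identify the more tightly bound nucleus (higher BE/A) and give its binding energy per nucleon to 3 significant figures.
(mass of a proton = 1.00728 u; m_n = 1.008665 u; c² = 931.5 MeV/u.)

⁸⁵Rb; 8.70 MeV/nucleon

²³⁸U: Σm = 92(1.00728) + 146(1.008665) = 239.934850 u; Δm = 1.934550 u; E_B = 1802.03 MeV; E_B/A = 7.572 MeV
⁸⁵Rb: Σm = 37(1.00728) + 48(1.008665) = 85.685280 u; Δm = 0.793787 u; E_B = 739.41 MeV; E_B/A = 8.699 MeV
⁸⁵Rb has the higher binding energy per nucleon, so it is the more tightly bound nucleus.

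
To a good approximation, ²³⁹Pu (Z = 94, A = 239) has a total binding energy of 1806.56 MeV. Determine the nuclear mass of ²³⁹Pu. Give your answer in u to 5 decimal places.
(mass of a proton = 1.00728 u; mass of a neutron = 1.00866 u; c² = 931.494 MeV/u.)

239.00060 u

Mass defect = 1806.56 MeV / (931.494 MeV/u) = 1.9394220 u
Constituent mass = 94(1.00728) + 145(1.00866) = 240.94002 u
Nuclear mass = 240.94002 − 1.9394220 = 239.0005980 u ≈ 239.00060 u (to 5 decimal places)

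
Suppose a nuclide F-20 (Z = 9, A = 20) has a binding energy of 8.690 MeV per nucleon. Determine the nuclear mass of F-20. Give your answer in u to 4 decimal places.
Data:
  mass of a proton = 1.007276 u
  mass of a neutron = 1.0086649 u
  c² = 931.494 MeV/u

19.9742 u

Total binding energy = 20 × 8.690 = 173.800 MeV
Mass defect = 173.800 MeV / (931.494 MeV/u) = 0.186582 u
Constituent mass = 9(1.007276) + 11(1.0086649) = 20.1607979 u
Nuclear mass = 20.1607979 − 0.186582 = 19.9742159 u ≈ 19.9742 u (to 4 decimal places)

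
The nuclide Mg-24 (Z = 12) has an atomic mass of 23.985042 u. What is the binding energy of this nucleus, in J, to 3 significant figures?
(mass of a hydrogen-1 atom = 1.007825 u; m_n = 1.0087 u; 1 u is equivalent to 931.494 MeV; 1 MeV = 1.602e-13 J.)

With 12 protons and 12 neutrons (A = 24):
Σm = 12·m(¹H) + 12·m_n = 12.093900 + 12.1044 = 24.198300 u
The mass defect is 24.198300 − 23.985042 = 0.213258 u.
Binding energy = Δm·c² = 0.213258 × 931.494 MeV/u = 198.649 MeV
In joules: 198.649 MeV × 1.602e-13 J/MeV = 3.1824e-11 J

3.18e-11 J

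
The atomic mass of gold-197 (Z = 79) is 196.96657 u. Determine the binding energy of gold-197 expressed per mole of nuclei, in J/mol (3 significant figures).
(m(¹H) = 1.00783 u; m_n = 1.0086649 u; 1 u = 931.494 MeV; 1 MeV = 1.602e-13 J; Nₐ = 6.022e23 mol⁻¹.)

1.50e+14 J/mol

Z = 79, so N = A − Z = 197 − 79 = 118.
Σm = 79·m(¹H) + 118·m_n = 79.61857 + 119.0224582 = 198.6410282 u
The mass defect is 198.6410282 − 196.96657 = 1.6744582 u.
E_B = 1.6744582 × 931.494 = 1559.75 MeV
Per nucleus in joules: 1559.75 MeV × 1.602e-13 J/MeV = 2.4987e-10 J
Per mole: 2.4987e-10 J × 6.022e23 mol⁻¹ = 1.5047e+14 J/mol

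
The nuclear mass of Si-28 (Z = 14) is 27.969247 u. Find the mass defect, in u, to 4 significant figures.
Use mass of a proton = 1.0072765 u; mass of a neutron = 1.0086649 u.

With 14 protons and 14 neutrons (A = 28):
Total constituent mass: 14 × 1.0072765 + 14 × 1.0086649 = 28.2231796 u
The mass defect is 28.2231796 − 27.969247 = 0.2539326 u.

0.2539 u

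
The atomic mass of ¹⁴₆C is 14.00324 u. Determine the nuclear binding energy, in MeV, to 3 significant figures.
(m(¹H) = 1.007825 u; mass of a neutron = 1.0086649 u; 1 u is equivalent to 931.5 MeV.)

Z = 6, so N = A − Z = 14 − 6 = 8.
Mass of separated nucleons = 6(1.007825) + 8(1.0086649) = 6.046950 + 8.0693192 = 14.1162692 u
Δm = 14.1162692 − 14.00324 = 0.1130292 u
Converting to energy: 0.1130292 u × 931.5 MeV/u = 105.287 MeV

105 MeV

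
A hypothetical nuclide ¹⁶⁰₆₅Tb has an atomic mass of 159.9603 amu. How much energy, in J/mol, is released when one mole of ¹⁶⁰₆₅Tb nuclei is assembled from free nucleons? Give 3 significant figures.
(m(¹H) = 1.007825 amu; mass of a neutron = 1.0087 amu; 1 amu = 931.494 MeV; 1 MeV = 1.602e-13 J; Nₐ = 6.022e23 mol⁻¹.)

Z = 65, so N = A − Z = 160 − 65 = 95.
Mass of separated nucleons = 65(1.007825) + 95(1.0087) = 65.508625 + 95.8265 = 161.335125 amu
Mass defect Δm = 161.335125 − 159.9603 = 1.374825 amu
Converting to energy: 1.374825 amu × 931.494 MeV/amu = 1280.64 MeV
Per nucleus in joules: 1280.64 MeV × 1.602e-13 J/MeV = 2.0516e-10 J
Per mole: 2.0516e-10 J × 6.022e23 mol⁻¹ = 1.2355e+14 J/mol

1.24e+14 J/mol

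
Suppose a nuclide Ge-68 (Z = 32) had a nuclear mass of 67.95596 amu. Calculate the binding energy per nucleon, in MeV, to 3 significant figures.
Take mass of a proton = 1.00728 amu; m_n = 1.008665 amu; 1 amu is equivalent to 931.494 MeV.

With 32 protons and 36 neutrons (A = 68):
Total constituent mass: 32 × 1.00728 + 36 × 1.008665 = 68.544900 amu
The mass defect is 68.544900 − 67.95596 = 0.588940 amu.
Converting to energy: 0.588940 amu × 931.494 MeV/amu = 548.594 MeV
BE/A = 548.594 MeV / 68 = 8.068 MeV/nucleon

8.07 MeV/nucleon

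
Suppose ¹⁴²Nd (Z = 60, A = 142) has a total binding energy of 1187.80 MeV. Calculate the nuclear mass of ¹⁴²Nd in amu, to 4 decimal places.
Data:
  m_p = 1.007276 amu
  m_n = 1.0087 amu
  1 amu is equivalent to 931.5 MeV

Mass defect = 1187.80 MeV / (931.5 MeV/amu) = 1.275148 amu
Constituent mass = 60(1.007276) + 82(1.0087) = 143.149960 amu
Nuclear mass = 143.149960 − 1.275148 = 141.874812 amu ≈ 141.8748 amu (to 4 decimal places)

141.8748 amu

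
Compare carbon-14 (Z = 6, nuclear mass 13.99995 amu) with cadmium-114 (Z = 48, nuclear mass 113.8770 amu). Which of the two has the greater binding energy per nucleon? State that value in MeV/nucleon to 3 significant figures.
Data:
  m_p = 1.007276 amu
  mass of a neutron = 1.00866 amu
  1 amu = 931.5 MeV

carbon-14: Σm = 6(1.007276) + 8(1.00866) = 14.112936 amu; Δm = 0.112986 amu; E_B = 105.25 MeV; E_B/A = 7.518 MeV
cadmium-114: Σm = 48(1.007276) + 66(1.00866) = 114.920808 amu; Δm = 1.043808 amu; E_B = 972.31 MeV; E_B/A = 8.529 MeV
cadmium-114 has the higher binding energy per nucleon, so it is the more tightly bound nucleus.

cadmium-114; 8.53 MeV/nucleon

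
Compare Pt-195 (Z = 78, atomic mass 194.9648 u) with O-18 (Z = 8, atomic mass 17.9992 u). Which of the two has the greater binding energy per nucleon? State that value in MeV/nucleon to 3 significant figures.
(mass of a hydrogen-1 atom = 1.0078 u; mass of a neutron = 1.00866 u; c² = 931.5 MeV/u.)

Pt-195: Σm = 78(1.0078) + 117(1.00866) = 196.62162 u; Δm = 1.65682 u; E_B = 1543.33 MeV; E_B/A = 7.9145 MeV
O-18: Σm = 8(1.0078) + 10(1.00866) = 18.14900 u; Δm = 0.14980 u; E_B = 139.54 MeV; E_B/A = 7.752 MeV
Pt-195 has the higher binding energy per nucleon, so it is the more tightly bound nucleus.

Pt-195; 7.91 MeV/nucleon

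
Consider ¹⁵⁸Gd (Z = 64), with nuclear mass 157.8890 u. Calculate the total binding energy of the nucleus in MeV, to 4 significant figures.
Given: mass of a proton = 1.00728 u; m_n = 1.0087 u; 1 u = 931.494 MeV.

1299 MeV

Z = 64, so N = A − Z = 158 − 64 = 94.
Mass of separated nucleons = 64(1.00728) + 94(1.0087) = 64.46592 + 94.8178 = 159.28372 u
The mass defect is 159.28372 − 157.8890 = 1.39472 u.
Converting to energy: 1.39472 u × 931.494 MeV/u = 1299.17 MeV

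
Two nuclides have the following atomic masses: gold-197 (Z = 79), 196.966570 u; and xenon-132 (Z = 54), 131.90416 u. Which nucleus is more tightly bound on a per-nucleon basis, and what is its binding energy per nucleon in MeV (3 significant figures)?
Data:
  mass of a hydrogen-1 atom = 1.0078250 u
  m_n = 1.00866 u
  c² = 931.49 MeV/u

gold-197: Σm = 79(1.0078250) + 118(1.00866) = 198.6400550 u; Δm = 1.6734850 u; E_B = 1558.8 MeV; E_B/A = 7.913 MeV
xenon-132: Σm = 54(1.0078250) + 78(1.00866) = 133.0980300 u; Δm = 1.1938700 u; E_B = 1112.08 MeV; E_B/A = 8.4248 MeV
xenon-132 has the higher binding energy per nucleon, so it is the more tightly bound nucleus.

xenon-132; 8.42 MeV/nucleon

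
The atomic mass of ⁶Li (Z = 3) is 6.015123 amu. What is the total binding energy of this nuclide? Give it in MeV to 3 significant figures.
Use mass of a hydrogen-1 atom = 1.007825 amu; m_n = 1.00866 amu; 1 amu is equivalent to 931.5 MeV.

32.0 MeV

With 3 protons and 3 neutrons (A = 6):
Total constituent mass: 3 × 1.007825 + 3 × 1.00866 = 6.049455 amu
The mass defect is 6.049455 − 6.015123 = 0.034332 amu.
Binding energy = Δm·c² = 0.034332 × 931.5 MeV/amu = 31.9803 MeV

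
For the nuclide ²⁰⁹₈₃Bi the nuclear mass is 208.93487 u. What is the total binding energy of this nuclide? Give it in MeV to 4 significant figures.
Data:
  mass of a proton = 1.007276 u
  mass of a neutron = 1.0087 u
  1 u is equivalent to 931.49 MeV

1644 MeV

With 83 protons and 126 neutrons (A = 209):
Σm = 83·m_p + 126·m_n = 83.603908 + 127.0962 = 210.700108 u
The mass defect is 210.700108 − 208.93487 = 1.765238 u.
Binding energy = Δm·c² = 1.765238 × 931.49 MeV/u = 1644.30 MeV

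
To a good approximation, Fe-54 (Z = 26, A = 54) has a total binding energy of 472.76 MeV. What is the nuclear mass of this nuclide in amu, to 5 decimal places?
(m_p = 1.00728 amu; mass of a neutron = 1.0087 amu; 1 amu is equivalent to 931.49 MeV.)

53.92535 amu

Mass defect = 472.76 MeV / (931.49 MeV/amu) = 0.5075309 amu
Constituent mass = 26(1.00728) + 28(1.0087) = 54.43288 amu
Nuclear mass = 54.43288 − 0.5075309 = 53.9253491 amu ≈ 53.92535 amu (to 5 decimal places)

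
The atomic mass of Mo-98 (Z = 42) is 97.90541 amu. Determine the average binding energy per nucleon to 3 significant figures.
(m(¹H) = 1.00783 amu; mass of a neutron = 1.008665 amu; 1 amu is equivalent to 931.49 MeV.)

Total constituent mass: 42 × 1.00783 + 56 × 1.008665 = 98.814100 amu
Δm = 98.814100 − 97.90541 = 0.908690 amu
Converting to energy: 0.908690 amu × 931.49 MeV/amu = 846.436 MeV
Per nucleon: 846.436 / 98 = 8.637 MeV

8.64 MeV/nucleon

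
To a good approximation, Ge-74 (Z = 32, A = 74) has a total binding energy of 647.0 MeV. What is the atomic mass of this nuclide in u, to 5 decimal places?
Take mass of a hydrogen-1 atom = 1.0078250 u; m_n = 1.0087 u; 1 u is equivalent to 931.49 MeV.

73.92121 u

Mass defect = 647.0 MeV / (931.49 MeV/u) = 0.6945861 u
Constituent mass = 32(1.0078250) + 42(1.0087) = 74.6158000 u
Atomic mass = 74.6158000 − 0.6945861 = 73.9212139 u ≈ 73.92121 u (to 5 decimal places)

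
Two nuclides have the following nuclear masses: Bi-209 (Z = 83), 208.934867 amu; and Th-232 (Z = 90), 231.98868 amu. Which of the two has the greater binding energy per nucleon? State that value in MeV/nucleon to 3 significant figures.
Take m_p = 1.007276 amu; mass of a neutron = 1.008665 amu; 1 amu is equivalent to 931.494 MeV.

Bi-209: Σm = 83(1.007276) + 126(1.008665) = 210.695698 amu; Δm = 1.760831 amu; E_B = 1640.2 MeV; E_B/A = 7.848 MeV
Th-232: Σm = 90(1.007276) + 142(1.008665) = 233.885270 amu; Δm = 1.896590 amu; E_B = 1766.66 MeV; E_B/A = 7.6149 MeV
Bi-209 has the higher binding energy per nucleon, so it is the more tightly bound nucleus.

Bi-209; 7.85 MeV/nucleon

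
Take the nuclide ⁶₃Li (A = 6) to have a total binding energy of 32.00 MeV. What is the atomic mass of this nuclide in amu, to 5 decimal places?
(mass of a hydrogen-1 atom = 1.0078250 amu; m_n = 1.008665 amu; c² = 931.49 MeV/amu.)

6.01512 amu

Mass defect = 32.00 MeV / (931.49 MeV/amu) = 0.0343536 amu
Constituent mass = 3(1.0078250) + 3(1.008665) = 6.0494700 amu
Atomic mass = 6.0494700 − 0.0343536 = 6.0151164 amu ≈ 6.01512 amu (to 5 decimal places)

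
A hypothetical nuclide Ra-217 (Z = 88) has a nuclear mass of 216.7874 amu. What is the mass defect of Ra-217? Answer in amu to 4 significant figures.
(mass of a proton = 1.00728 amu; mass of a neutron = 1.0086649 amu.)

1.971 amu

The nucleus contains 88 protons and 217 − 88 = 129 neutrons.
Total constituent mass: 88 × 1.00728 + 129 × 1.0086649 = 218.7584121 amu
Δm = 218.7584121 − 216.7874 = 1.9710121 amu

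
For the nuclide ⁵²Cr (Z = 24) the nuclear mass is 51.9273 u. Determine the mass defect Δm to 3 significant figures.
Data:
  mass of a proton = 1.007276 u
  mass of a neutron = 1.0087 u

0.491 u

The nucleus contains 24 protons and 52 − 24 = 28 neutrons.
Mass of separated nucleons = 24(1.007276) + 28(1.0087) = 24.174624 + 28.2436 = 52.418224 u
Δm = 52.418224 − 51.9273 = 0.490924 u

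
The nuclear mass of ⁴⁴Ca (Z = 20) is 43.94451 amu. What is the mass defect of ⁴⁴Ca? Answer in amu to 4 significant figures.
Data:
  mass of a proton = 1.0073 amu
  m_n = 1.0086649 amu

0.4094 amu

With 20 protons and 24 neutrons (A = 44):
Σm = 20·m_p + 24·m_n = 20.1460 + 24.2079576 = 44.3539576 amu
Mass defect Δm = 44.3539576 − 43.94451 = 0.4094476 amu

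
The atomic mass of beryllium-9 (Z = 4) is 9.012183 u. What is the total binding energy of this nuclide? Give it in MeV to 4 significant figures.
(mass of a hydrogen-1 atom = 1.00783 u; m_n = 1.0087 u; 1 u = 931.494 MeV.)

Z = 4, so N = A − Z = 9 − 4 = 5.
Total constituent mass: 4 × 1.00783 + 5 × 1.0087 = 9.07482 u
Δm = 9.07482 − 9.012183 = 0.062637 u
Converting to energy: 0.062637 u × 931.494 MeV/u = 58.3460 MeV

58.35 MeV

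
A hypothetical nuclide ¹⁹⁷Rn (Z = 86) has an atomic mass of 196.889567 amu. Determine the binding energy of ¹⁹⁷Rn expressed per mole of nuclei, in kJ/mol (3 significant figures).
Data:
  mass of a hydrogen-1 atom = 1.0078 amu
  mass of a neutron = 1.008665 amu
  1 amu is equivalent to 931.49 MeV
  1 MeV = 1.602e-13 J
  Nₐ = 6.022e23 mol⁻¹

The nucleus contains 86 protons and 197 − 86 = 111 neutrons.
Σm = 86·m(¹H) + 111·m_n = 86.6708 + 111.961815 = 198.632615 amu
Mass defect Δm = 198.632615 − 196.889567 = 1.743048 amu
Converting to energy: 1.743048 amu × 931.49 MeV/amu = 1623.63 MeV
Per nucleus in joules: 1623.63 MeV × 1.602e-13 J/MeV = 2.6011e-10 J
Per mole: 2.6011e-10 J × 6.022e23 mol⁻¹ = 1.5664e+14 J/mol

1.57e+11 kJ/mol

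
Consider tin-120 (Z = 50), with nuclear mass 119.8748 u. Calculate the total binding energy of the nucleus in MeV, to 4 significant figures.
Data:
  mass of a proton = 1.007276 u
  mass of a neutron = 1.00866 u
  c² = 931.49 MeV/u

1020 MeV

Σm = 50·m_p + 70·m_n = 50.363800 + 70.60620 = 120.970000 u
Mass defect Δm = 120.970000 − 119.8748 = 1.095200 u
Binding energy = Δm·c² = 1.095200 × 931.49 MeV/u = 1020.17 MeV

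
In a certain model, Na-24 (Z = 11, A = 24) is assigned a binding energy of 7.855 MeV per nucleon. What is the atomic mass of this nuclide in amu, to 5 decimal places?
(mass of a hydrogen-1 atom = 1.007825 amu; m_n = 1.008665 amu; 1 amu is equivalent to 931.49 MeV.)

23.99633 amu

Total binding energy = 24 × 7.855 = 188.520 MeV
Mass defect = 188.520 MeV / (931.49 MeV/amu) = 0.2023854 amu
Constituent mass = 11(1.007825) + 13(1.008665) = 24.198720 amu
Atomic mass = 24.198720 − 0.2023854 = 23.9963346 amu ≈ 23.99633 amu (to 5 decimal places)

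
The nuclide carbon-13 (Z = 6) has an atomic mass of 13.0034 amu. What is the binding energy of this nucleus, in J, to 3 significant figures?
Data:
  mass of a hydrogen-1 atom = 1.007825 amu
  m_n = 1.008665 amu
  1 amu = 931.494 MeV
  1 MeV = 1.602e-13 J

1.56e-11 J

Z = 6, so N = A − Z = 13 − 6 = 7.
Σm = 6·m(¹H) + 7·m_n = 6.046950 + 7.060655 = 13.107605 amu
Δm = 13.107605 − 13.0034 = 0.104205 amu
Converting to energy: 0.104205 amu × 931.494 MeV/amu = 97.0663 MeV
In joules: 97.0663 MeV × 1.602e-13 J/MeV = 1.5550e-11 J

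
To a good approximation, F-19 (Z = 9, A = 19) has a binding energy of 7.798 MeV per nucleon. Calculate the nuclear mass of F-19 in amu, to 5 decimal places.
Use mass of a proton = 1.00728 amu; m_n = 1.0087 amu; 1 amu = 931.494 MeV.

Total binding energy = 19 × 7.798 = 148.162 MeV
Mass defect = 148.162 MeV / (931.494 MeV/amu) = 0.1590585 amu
Constituent mass = 9(1.00728) + 10(1.0087) = 19.15252 amu
Nuclear mass = 19.15252 − 0.1590585 = 18.9934615 amu ≈ 18.99346 amu (to 5 decimal places)

18.99346 amu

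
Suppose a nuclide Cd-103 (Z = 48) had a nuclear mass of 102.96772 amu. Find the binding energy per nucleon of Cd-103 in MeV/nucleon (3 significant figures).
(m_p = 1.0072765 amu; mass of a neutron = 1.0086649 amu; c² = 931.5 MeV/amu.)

Σm = 48·m_p + 55·m_n = 48.3492720 + 55.4765695 = 103.8258415 amu
Mass defect Δm = 103.8258415 − 102.96772 = 0.8581215 amu
E_B = 0.8581215 × 931.5 = 799.340 MeV
Per nucleon: 799.340 / 103 = 7.761 MeV

7.76 MeV/nucleon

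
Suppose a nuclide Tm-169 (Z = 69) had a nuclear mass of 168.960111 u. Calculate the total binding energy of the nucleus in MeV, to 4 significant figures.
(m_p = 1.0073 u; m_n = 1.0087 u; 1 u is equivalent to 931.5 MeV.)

1317 MeV

Σm = 69·m_p + 100·m_n = 69.5037 + 100.8700 = 170.3737 u
Mass defect Δm = 170.3737 − 168.960111 = 1.413589 u
E_B = 1.413589 × 931.5 = 1316.76 MeV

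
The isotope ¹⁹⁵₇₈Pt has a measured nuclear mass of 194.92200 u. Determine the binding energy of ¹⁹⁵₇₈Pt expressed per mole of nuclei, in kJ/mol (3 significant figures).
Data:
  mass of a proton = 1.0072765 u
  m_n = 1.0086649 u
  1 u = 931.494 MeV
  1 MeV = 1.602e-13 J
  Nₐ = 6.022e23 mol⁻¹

With 78 protons and 117 neutrons (A = 195):
Mass of separated nucleons = 78(1.0072765) + 117(1.0086649) = 78.5675670 + 118.0137933 = 196.5813603 u
Δm = 196.5813603 − 194.92200 = 1.6593603 u
Binding energy = Δm·c² = 1.6593603 × 931.494 MeV/u = 1545.68 MeV
Per nucleus in joules: 1545.68 MeV × 1.602e-13 J/MeV = 2.4762e-10 J
Per mole: 2.4762e-10 J × 6.022e23 mol⁻¹ = 1.4912e+14 J/mol

1.49e+11 kJ/mol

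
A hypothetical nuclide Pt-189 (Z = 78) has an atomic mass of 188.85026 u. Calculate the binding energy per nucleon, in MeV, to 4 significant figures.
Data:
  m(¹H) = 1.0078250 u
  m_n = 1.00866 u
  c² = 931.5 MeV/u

The nucleus contains 78 protons and 189 − 78 = 111 neutrons.
Total constituent mass: 78 × 1.0078250 + 111 × 1.00866 = 190.5716100 u
Mass defect Δm = 190.5716100 − 188.85026 = 1.7213500 u
E_B = 1.7213500 × 931.5 = 1603.44 MeV
BE/A = 1603.44 MeV / 189 = 8.484 MeV/nucleon

8.484 MeV/nucleon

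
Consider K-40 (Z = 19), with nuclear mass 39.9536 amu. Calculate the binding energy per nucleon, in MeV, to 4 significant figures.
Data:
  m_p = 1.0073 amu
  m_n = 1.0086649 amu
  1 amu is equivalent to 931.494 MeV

Total constituent mass: 19 × 1.0073 + 21 × 1.0086649 = 40.3206629 amu
Δm = 40.3206629 − 39.9536 = 0.3670629 amu
Converting to energy: 0.3670629 amu × 931.494 MeV/amu = 341.917 MeV
Dividing by A = 40 gives 8.548 MeV per nucleon.

8.548 MeV/nucleon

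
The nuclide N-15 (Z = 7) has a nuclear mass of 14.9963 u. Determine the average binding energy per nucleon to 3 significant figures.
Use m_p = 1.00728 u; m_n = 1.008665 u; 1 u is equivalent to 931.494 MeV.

The nucleus contains 7 protons and 15 − 7 = 8 neutrons.
Σm = 7·m_p + 8·m_n = 7.05096 + 8.069320 = 15.120280 u
Δm = 15.120280 − 14.9963 = 0.123980 u
Converting to energy: 0.123980 u × 931.494 MeV/u = 115.487 MeV
Per nucleon: 115.487 / 15 = 7.699 MeV

7.70 MeV/nucleon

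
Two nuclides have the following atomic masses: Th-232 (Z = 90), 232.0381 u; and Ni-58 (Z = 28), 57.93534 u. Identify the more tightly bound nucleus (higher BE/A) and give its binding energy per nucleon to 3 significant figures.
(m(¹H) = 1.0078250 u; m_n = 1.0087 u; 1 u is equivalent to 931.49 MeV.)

Ni-58; 8.75 MeV/nucleon

Th-232: Σm = 90(1.0078250) + 142(1.0087) = 233.9396500 u; Δm = 1.9015500 u; E_B = 1771.27 MeV; E_B/A = 7.6348 MeV
Ni-58: Σm = 28(1.0078250) + 30(1.0087) = 58.4801000 u; Δm = 0.5447600 u; E_B = 507.44 MeV; E_B/A = 8.749 MeV
Ni-58 has the higher binding energy per nucleon, so it is the more tightly bound nucleus.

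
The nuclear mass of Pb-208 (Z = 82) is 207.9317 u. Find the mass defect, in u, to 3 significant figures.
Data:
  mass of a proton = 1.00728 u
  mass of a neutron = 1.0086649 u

Z = 82, so N = A − Z = 208 − 82 = 126.
Mass of separated nucleons = 82(1.00728) + 126(1.0086649) = 82.59696 + 127.0917774 = 209.6887374 u
Δm = 209.6887374 − 207.9317 = 1.7570374 u

1.76 u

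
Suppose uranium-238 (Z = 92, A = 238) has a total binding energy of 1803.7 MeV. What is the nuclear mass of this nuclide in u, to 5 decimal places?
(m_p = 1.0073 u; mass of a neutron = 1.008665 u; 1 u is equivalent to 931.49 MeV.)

238.00033 u

Mass defect = 1803.7 MeV / (931.49 MeV/u) = 1.9363600 u
Constituent mass = 92(1.0073) + 146(1.008665) = 239.936690 u
Nuclear mass = 239.936690 − 1.9363600 = 238.0003300 u ≈ 238.00033 u (to 5 decimal places)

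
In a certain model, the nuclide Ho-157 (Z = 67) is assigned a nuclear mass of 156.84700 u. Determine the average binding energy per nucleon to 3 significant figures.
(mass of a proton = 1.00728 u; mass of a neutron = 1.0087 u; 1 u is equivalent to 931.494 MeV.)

8.45 MeV/nucleon

The nucleus contains 67 protons and 157 − 67 = 90 neutrons.
Mass of separated nucleons = 67(1.00728) + 90(1.0087) = 67.48776 + 90.7830 = 158.27076 u
Mass defect Δm = 158.27076 − 156.84700 = 1.42376 u
Binding energy = Δm·c² = 1.42376 × 931.494 MeV/u = 1326.22 MeV
Dividing by A = 157 gives 8.447 MeV per nucleon.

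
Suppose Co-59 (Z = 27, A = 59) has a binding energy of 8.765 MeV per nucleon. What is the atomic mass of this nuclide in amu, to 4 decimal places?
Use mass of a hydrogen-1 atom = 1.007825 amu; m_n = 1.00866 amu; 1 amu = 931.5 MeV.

Total binding energy = 59 × 8.765 = 517.135 MeV
Mass defect = 517.135 MeV / (931.5 MeV/amu) = 0.555164 amu
Constituent mass = 27(1.007825) + 32(1.00866) = 59.488395 amu
Atomic mass = 59.488395 − 0.555164 = 58.933231 amu ≈ 58.9332 amu (to 4 decimal places)

58.9332 amu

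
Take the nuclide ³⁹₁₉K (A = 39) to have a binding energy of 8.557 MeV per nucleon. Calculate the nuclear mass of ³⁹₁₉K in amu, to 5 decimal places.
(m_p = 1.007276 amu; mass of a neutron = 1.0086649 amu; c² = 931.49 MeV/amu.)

Total binding energy = 39 × 8.557 = 333.723 MeV
Mass defect = 333.723 MeV / (931.49 MeV/amu) = 0.3582679 amu
Constituent mass = 19(1.007276) + 20(1.0086649) = 39.3115420 amu
Nuclear mass = 39.3115420 − 0.3582679 = 38.9532741 amu ≈ 38.95327 amu (to 5 decimal places)

38.95327 amu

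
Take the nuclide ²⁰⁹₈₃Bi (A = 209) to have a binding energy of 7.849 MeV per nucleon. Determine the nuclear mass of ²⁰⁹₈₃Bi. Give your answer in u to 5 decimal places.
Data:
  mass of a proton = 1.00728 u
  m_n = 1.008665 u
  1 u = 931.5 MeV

Total binding energy = 209 × 7.849 = 1640.441 MeV
Mass defect = 1640.441 MeV / (931.5 MeV/u) = 1.7610746 u
Constituent mass = 83(1.00728) + 126(1.008665) = 210.696030 u
Nuclear mass = 210.696030 − 1.7610746 = 208.9349554 u ≈ 208.93496 u (to 5 decimal places)

208.93496 u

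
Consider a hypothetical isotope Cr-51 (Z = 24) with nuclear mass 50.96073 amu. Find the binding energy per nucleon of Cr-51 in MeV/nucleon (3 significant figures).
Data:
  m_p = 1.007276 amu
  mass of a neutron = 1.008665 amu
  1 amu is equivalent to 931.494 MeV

Z = 24, so N = A − Z = 51 − 24 = 27.
Total constituent mass: 24 × 1.007276 + 27 × 1.008665 = 51.408579 amu
Mass defect Δm = 51.408579 − 50.96073 = 0.447849 amu
Converting to energy: 0.447849 amu × 931.494 MeV/amu = 417.169 MeV
BE/A = 417.169 MeV / 51 = 8.180 MeV/nucleon

8.18 MeV/nucleon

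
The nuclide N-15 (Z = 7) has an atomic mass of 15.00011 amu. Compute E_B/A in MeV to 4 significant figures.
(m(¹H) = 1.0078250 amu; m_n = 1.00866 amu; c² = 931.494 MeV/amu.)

The nucleus contains 7 protons and 15 − 7 = 8 neutrons.
Mass of separated nucleons = 7(1.0078250) + 8(1.00866) = 7.0547750 + 8.06928 = 15.1240550 amu
Δm = 15.1240550 − 15.00011 = 0.1239450 amu
Converting to energy: 0.1239450 amu × 931.494 MeV/amu = 115.454 MeV
BE/A = 115.454 MeV / 15 = 7.697 MeV/nucleon

7.697 MeV/nucleon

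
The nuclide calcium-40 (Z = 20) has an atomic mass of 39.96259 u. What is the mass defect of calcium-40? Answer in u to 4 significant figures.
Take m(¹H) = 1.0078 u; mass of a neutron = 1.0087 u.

With 20 protons and 20 neutrons (A = 40):
Mass of separated nucleons = 20(1.0078) + 20(1.0087) = 20.1560 + 20.1740 = 40.3300 u
Mass defect Δm = 40.3300 − 39.96259 = 0.36741 u

0.3674 u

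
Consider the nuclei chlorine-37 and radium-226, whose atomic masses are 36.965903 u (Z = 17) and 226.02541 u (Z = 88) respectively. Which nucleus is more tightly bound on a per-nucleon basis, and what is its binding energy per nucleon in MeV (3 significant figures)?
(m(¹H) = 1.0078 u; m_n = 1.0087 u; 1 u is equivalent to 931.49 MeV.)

chlorine-37; 8.58 MeV/nucleon

chlorine-37: Σm = 17(1.0078) + 20(1.0087) = 37.3066 u; Δm = 0.340697 u; E_B = 317.36 MeV; E_B/A = 8.577 MeV
radium-226: Σm = 88(1.0078) + 138(1.0087) = 227.8870 u; Δm = 1.86159 u; E_B = 1734.1 MeV; E_B/A = 7.673 MeV
chlorine-37 has the higher binding energy per nucleon, so it is the more tightly bound nucleus.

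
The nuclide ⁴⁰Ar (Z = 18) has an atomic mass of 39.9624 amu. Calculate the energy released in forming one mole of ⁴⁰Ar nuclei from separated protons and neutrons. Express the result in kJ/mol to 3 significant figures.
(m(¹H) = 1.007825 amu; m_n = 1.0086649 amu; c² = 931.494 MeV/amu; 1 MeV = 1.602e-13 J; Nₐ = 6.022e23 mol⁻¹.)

3.32e+10 kJ/mol

The nucleus contains 18 protons and 40 − 18 = 22 neutrons.
Total constituent mass: 18 × 1.007825 + 22 × 1.0086649 = 40.3314778 amu
Δm = 40.3314778 − 39.9624 = 0.3690778 amu
E_B = 0.3690778 × 931.494 = 343.794 MeV
Per nucleus in joules: 343.794 MeV × 1.602e-13 J/MeV = 5.5076e-11 J
Per mole: 5.5076e-11 J × 6.022e23 mol⁻¹ = 3.3167e+13 J/mol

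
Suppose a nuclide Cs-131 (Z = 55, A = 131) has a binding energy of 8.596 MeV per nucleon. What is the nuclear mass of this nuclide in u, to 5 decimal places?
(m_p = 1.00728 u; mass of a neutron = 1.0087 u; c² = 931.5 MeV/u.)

Total binding energy = 131 × 8.596 = 1126.076 MeV
Mass defect = 1126.076 MeV / (931.5 MeV/u) = 1.2088846 u
Constituent mass = 55(1.00728) + 76(1.0087) = 132.06160 u
Nuclear mass = 132.06160 − 1.2088846 = 130.8527154 u ≈ 130.85272 u (to 5 decimal places)

130.85272 u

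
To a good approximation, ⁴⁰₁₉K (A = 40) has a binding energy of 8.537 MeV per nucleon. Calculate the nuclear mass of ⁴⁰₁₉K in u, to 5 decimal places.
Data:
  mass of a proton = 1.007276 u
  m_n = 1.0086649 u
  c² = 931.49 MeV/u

39.95361 u

Total binding energy = 40 × 8.537 = 341.480 MeV
Mass defect = 341.480 MeV / (931.49 MeV/u) = 0.3665955 u
Constituent mass = 19(1.007276) + 21(1.0086649) = 40.3202069 u
Nuclear mass = 40.3202069 − 0.3665955 = 39.9536114 u ≈ 39.95361 u (to 5 decimal places)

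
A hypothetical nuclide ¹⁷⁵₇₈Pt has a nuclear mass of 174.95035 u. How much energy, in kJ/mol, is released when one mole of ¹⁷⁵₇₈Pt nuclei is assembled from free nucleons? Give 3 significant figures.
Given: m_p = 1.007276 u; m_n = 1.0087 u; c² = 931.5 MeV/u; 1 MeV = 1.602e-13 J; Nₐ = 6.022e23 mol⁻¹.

1.31e+11 kJ/mol

Σm = 78·m_p + 97·m_n = 78.567528 + 97.8439 = 176.411428 u
The mass defect is 176.411428 − 174.95035 = 1.461078 u.
E_B = 1.461078 × 931.5 = 1360.99 MeV
Per nucleus in joules: 1360.99 MeV × 1.602e-13 J/MeV = 2.1803e-10 J
Per mole: 2.1803e-10 J × 6.022e23 mol⁻¹ = 1.3130e+14 J/mol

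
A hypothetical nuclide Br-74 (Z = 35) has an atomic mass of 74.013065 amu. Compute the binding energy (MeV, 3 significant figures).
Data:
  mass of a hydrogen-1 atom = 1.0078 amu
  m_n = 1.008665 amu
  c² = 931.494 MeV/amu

Σm = 35·m(¹H) + 39·m_n = 35.2730 + 39.337935 = 74.610935 amu
The mass defect is 74.610935 − 74.013065 = 0.597870 amu.
Converting to energy: 0.597870 amu × 931.494 MeV/amu = 556.912 MeV

557 MeV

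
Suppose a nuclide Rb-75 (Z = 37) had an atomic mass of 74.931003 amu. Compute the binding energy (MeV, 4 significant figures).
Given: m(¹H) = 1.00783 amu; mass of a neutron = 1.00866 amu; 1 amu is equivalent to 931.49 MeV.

640.7 MeV

Σm = 37·m(¹H) + 38·m_n = 37.28971 + 38.32908 = 75.61879 amu
Mass defect Δm = 75.61879 − 74.931003 = 0.687787 amu
E_B = 0.687787 × 931.49 = 640.667 MeV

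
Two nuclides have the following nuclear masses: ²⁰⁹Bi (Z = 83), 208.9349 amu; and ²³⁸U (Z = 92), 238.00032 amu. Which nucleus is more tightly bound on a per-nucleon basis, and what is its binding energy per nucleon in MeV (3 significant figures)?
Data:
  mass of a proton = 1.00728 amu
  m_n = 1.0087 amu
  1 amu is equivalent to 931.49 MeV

²⁰⁹Bi: Σm = 83(1.00728) + 126(1.0087) = 210.70044 amu; Δm = 1.76554 amu; E_B = 1644.6 MeV; E_B/A = 7.869 MeV
²³⁸U: Σm = 92(1.00728) + 146(1.0087) = 239.93996 amu; Δm = 1.93964 amu; E_B = 1806.76 MeV; E_B/A = 7.591 MeV
²⁰⁹Bi has the higher binding energy per nucleon, so it is the more tightly bound nucleus.

²⁰⁹Bi; 7.87 MeV/nucleon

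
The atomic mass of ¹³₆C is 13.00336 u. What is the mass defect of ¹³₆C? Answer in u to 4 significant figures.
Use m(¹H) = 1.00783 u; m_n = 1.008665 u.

0.1043 u

Z = 6, so N = A − Z = 13 − 6 = 7.
Σm = 6·m(¹H) + 7·m_n = 6.04698 + 7.060655 = 13.107635 u
The mass defect is 13.107635 − 13.00336 = 0.104275 u.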